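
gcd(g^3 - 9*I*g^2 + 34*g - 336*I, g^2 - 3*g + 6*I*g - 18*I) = g + 6*I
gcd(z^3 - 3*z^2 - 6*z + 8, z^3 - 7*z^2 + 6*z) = z - 1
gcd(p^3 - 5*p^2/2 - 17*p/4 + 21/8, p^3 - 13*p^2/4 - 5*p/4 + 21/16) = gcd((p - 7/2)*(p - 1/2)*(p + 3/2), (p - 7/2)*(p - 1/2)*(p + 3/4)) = p^2 - 4*p + 7/4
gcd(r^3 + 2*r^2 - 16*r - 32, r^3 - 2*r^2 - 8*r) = r^2 - 2*r - 8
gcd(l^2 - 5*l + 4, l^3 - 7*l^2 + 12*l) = l - 4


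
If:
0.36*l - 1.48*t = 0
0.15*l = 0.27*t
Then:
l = 0.00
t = 0.00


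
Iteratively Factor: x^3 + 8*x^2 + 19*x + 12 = (x + 4)*(x^2 + 4*x + 3) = (x + 3)*(x + 4)*(x + 1)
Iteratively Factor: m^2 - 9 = (m - 3)*(m + 3)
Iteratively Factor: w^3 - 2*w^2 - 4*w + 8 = (w - 2)*(w^2 - 4) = (w - 2)^2*(w + 2)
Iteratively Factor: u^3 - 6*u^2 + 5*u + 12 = (u - 3)*(u^2 - 3*u - 4) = (u - 3)*(u + 1)*(u - 4)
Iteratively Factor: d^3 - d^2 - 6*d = (d)*(d^2 - d - 6) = d*(d - 3)*(d + 2)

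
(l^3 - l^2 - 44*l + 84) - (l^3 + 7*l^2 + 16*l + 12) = -8*l^2 - 60*l + 72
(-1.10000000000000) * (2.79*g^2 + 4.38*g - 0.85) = -3.069*g^2 - 4.818*g + 0.935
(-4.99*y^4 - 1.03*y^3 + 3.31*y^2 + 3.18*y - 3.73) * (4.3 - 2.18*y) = 10.8782*y^5 - 19.2116*y^4 - 11.6448*y^3 + 7.3006*y^2 + 21.8054*y - 16.039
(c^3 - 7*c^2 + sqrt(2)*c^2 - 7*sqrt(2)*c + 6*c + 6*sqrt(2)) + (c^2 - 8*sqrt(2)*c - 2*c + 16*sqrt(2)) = c^3 - 6*c^2 + sqrt(2)*c^2 - 15*sqrt(2)*c + 4*c + 22*sqrt(2)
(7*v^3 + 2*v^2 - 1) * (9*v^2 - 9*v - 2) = 63*v^5 - 45*v^4 - 32*v^3 - 13*v^2 + 9*v + 2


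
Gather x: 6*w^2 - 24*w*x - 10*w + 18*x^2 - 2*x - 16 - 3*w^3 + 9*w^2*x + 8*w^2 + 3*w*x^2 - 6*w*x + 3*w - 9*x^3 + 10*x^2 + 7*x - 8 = -3*w^3 + 14*w^2 - 7*w - 9*x^3 + x^2*(3*w + 28) + x*(9*w^2 - 30*w + 5) - 24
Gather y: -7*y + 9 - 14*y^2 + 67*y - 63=-14*y^2 + 60*y - 54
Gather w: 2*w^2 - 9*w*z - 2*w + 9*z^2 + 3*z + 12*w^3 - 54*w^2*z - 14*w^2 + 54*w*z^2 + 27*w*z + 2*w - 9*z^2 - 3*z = 12*w^3 + w^2*(-54*z - 12) + w*(54*z^2 + 18*z)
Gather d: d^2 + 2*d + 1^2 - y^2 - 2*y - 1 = d^2 + 2*d - y^2 - 2*y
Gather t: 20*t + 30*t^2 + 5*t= 30*t^2 + 25*t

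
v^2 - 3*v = v*(v - 3)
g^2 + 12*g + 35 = (g + 5)*(g + 7)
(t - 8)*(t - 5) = t^2 - 13*t + 40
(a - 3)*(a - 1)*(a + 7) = a^3 + 3*a^2 - 25*a + 21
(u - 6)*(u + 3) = u^2 - 3*u - 18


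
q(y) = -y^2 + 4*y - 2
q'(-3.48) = 10.96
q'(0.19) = 3.62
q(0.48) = -0.31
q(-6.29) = -66.72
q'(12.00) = -20.00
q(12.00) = -98.00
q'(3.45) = -2.90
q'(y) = 4 - 2*y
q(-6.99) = -78.82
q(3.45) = -0.10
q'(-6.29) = 16.58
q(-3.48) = -28.03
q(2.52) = 1.73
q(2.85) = 1.28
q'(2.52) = -1.04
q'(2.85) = -1.70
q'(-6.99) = 17.98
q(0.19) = -1.28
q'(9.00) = -14.00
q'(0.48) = 3.04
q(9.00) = -47.00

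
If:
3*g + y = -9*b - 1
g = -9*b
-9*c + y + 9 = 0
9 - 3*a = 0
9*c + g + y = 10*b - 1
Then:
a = 3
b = -8/17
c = -8/153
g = 72/17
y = -161/17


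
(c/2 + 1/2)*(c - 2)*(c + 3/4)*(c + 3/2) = c^4/2 + 5*c^3/8 - 25*c^2/16 - 45*c/16 - 9/8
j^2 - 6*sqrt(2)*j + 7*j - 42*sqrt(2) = (j + 7)*(j - 6*sqrt(2))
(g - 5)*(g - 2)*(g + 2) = g^3 - 5*g^2 - 4*g + 20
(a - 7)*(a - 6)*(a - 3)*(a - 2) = a^4 - 18*a^3 + 113*a^2 - 288*a + 252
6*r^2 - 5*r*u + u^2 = (-3*r + u)*(-2*r + u)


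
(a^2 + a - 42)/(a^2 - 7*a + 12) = (a^2 + a - 42)/(a^2 - 7*a + 12)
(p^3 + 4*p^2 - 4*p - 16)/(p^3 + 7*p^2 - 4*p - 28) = (p + 4)/(p + 7)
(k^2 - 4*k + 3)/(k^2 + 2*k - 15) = (k - 1)/(k + 5)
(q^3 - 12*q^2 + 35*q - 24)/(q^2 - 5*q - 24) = (q^2 - 4*q + 3)/(q + 3)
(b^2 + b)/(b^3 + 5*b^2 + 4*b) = 1/(b + 4)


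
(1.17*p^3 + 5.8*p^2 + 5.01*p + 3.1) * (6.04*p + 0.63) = 7.0668*p^4 + 35.7691*p^3 + 33.9144*p^2 + 21.8803*p + 1.953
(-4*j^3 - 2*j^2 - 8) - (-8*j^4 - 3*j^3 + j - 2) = 8*j^4 - j^3 - 2*j^2 - j - 6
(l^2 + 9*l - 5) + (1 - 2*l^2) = -l^2 + 9*l - 4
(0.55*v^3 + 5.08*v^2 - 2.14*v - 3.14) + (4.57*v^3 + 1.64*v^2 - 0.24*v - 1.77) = 5.12*v^3 + 6.72*v^2 - 2.38*v - 4.91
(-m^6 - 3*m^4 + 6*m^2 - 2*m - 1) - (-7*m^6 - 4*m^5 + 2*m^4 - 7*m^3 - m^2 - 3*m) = 6*m^6 + 4*m^5 - 5*m^4 + 7*m^3 + 7*m^2 + m - 1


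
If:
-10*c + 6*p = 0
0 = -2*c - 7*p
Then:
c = 0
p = 0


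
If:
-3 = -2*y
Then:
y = 3/2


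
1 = 1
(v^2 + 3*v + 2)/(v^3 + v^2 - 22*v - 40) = (v + 1)/(v^2 - v - 20)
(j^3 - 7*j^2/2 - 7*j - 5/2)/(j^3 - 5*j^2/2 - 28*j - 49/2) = (2*j^2 - 9*j - 5)/(2*j^2 - 7*j - 49)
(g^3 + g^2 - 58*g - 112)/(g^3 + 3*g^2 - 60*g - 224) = (g + 2)/(g + 4)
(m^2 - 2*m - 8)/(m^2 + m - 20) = (m + 2)/(m + 5)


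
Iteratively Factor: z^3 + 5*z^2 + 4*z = (z)*(z^2 + 5*z + 4) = z*(z + 4)*(z + 1)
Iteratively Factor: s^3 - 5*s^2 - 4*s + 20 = (s - 5)*(s^2 - 4) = (s - 5)*(s + 2)*(s - 2)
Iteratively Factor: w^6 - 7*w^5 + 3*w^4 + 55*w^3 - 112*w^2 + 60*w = (w - 5)*(w^5 - 2*w^4 - 7*w^3 + 20*w^2 - 12*w) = (w - 5)*(w - 2)*(w^4 - 7*w^2 + 6*w) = (w - 5)*(w - 2)^2*(w^3 + 2*w^2 - 3*w) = w*(w - 5)*(w - 2)^2*(w^2 + 2*w - 3) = w*(w - 5)*(w - 2)^2*(w + 3)*(w - 1)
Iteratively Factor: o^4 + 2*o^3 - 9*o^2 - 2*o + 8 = (o + 1)*(o^3 + o^2 - 10*o + 8) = (o - 2)*(o + 1)*(o^2 + 3*o - 4) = (o - 2)*(o - 1)*(o + 1)*(o + 4)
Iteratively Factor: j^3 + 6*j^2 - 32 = (j + 4)*(j^2 + 2*j - 8) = (j - 2)*(j + 4)*(j + 4)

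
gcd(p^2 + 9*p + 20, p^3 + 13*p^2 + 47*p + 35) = p + 5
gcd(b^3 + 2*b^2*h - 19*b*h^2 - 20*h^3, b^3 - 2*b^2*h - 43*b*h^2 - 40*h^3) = b^2 + 6*b*h + 5*h^2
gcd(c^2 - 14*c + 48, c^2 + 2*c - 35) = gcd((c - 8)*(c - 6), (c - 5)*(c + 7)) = 1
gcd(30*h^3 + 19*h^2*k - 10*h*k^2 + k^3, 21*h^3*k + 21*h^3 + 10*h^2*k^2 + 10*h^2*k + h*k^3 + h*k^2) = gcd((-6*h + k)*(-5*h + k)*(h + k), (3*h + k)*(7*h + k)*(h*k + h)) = 1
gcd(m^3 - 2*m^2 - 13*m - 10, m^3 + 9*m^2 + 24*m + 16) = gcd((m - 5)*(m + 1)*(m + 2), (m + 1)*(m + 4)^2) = m + 1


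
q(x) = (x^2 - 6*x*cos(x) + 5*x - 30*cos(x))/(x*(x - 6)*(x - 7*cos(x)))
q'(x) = (6*x*sin(x) + 2*x + 30*sin(x) - 6*cos(x) + 5)/(x*(x - 6)*(x - 7*cos(x))) + (-7*sin(x) - 1)*(x^2 - 6*x*cos(x) + 5*x - 30*cos(x))/(x*(x - 6)*(x - 7*cos(x))^2) - (x^2 - 6*x*cos(x) + 5*x - 30*cos(x))/(x*(x - 6)^2*(x - 7*cos(x))) - (x^2 - 6*x*cos(x) + 5*x - 30*cos(x))/(x^2*(x - 6)*(x - 7*cos(x)))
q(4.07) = -1.07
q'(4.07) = -0.48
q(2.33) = -0.77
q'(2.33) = 0.03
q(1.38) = -4.61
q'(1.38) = 562.10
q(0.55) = -1.56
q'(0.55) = 2.34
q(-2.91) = 0.06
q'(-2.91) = 0.06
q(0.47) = -1.78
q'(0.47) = 3.21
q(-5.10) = -0.00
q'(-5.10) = 0.02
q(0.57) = -1.52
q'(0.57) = 2.18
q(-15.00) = -0.03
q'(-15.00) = 0.00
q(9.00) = 0.49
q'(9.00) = -0.19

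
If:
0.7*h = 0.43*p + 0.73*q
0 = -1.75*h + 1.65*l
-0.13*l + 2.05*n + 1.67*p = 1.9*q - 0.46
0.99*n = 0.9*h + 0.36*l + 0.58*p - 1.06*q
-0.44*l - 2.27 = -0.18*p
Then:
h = -5.46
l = -5.79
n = -3.34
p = -1.54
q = -4.33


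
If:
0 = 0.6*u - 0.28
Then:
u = 0.47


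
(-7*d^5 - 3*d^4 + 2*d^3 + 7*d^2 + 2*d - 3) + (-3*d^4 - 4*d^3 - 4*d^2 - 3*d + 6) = -7*d^5 - 6*d^4 - 2*d^3 + 3*d^2 - d + 3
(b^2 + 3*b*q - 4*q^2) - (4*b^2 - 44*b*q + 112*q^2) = -3*b^2 + 47*b*q - 116*q^2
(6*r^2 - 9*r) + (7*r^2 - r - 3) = 13*r^2 - 10*r - 3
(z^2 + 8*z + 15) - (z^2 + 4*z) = 4*z + 15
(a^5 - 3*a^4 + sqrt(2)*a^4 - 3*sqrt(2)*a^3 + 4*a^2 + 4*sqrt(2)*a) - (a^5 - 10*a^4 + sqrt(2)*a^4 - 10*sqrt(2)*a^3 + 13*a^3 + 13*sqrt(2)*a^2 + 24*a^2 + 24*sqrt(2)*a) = 7*a^4 - 13*a^3 + 7*sqrt(2)*a^3 - 20*a^2 - 13*sqrt(2)*a^2 - 20*sqrt(2)*a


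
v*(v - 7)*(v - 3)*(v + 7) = v^4 - 3*v^3 - 49*v^2 + 147*v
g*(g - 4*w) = g^2 - 4*g*w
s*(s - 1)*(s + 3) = s^3 + 2*s^2 - 3*s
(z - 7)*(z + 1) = z^2 - 6*z - 7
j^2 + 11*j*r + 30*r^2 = (j + 5*r)*(j + 6*r)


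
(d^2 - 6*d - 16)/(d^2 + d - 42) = (d^2 - 6*d - 16)/(d^2 + d - 42)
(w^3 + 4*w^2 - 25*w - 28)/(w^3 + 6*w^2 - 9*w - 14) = (w - 4)/(w - 2)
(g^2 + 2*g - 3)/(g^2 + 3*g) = (g - 1)/g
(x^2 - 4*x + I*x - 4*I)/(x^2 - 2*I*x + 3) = (x - 4)/(x - 3*I)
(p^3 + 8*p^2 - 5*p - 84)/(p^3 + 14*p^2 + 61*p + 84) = (p - 3)/(p + 3)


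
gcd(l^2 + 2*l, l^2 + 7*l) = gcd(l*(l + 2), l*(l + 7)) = l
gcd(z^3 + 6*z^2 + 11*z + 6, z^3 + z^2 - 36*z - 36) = z + 1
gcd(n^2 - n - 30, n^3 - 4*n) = 1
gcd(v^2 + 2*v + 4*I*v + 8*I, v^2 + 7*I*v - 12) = v + 4*I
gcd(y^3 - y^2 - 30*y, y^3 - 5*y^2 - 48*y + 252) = y - 6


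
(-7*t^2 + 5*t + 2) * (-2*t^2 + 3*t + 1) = 14*t^4 - 31*t^3 + 4*t^2 + 11*t + 2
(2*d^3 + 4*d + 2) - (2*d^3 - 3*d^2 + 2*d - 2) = 3*d^2 + 2*d + 4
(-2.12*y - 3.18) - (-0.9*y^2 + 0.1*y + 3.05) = 0.9*y^2 - 2.22*y - 6.23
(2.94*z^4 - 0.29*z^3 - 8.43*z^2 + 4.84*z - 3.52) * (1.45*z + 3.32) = 4.263*z^5 + 9.3403*z^4 - 13.1863*z^3 - 20.9696*z^2 + 10.9648*z - 11.6864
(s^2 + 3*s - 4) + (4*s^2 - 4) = 5*s^2 + 3*s - 8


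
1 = 1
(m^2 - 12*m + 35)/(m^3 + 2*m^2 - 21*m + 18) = (m^2 - 12*m + 35)/(m^3 + 2*m^2 - 21*m + 18)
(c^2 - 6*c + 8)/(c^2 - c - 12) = (c - 2)/(c + 3)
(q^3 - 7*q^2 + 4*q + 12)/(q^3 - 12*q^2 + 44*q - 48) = (q + 1)/(q - 4)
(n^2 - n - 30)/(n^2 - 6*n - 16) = (-n^2 + n + 30)/(-n^2 + 6*n + 16)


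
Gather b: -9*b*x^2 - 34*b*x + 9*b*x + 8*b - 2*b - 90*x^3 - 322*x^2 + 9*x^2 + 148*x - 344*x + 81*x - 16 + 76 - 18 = b*(-9*x^2 - 25*x + 6) - 90*x^3 - 313*x^2 - 115*x + 42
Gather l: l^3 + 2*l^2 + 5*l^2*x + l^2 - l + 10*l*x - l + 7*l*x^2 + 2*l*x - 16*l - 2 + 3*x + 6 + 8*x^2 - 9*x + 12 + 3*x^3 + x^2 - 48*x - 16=l^3 + l^2*(5*x + 3) + l*(7*x^2 + 12*x - 18) + 3*x^3 + 9*x^2 - 54*x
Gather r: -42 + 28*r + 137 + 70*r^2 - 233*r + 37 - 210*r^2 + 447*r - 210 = -140*r^2 + 242*r - 78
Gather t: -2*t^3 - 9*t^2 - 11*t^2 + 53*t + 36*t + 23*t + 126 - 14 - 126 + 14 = -2*t^3 - 20*t^2 + 112*t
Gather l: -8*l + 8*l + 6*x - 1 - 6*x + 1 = 0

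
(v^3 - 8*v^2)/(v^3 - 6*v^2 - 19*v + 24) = v^2/(v^2 + 2*v - 3)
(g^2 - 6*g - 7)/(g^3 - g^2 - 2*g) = (g - 7)/(g*(g - 2))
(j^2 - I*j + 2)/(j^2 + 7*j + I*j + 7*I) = (j - 2*I)/(j + 7)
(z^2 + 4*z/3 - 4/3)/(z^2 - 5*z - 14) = (z - 2/3)/(z - 7)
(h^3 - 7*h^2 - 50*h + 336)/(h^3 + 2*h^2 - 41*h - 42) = (h - 8)/(h + 1)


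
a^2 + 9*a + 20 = (a + 4)*(a + 5)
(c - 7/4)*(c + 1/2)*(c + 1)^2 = c^4 + 3*c^3/4 - 19*c^2/8 - 3*c - 7/8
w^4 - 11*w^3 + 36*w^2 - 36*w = w*(w - 6)*(w - 3)*(w - 2)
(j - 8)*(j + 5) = j^2 - 3*j - 40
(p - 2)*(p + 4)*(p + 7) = p^3 + 9*p^2 + 6*p - 56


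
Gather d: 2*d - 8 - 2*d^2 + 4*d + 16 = -2*d^2 + 6*d + 8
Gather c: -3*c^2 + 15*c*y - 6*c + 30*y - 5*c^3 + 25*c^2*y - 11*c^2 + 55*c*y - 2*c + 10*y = -5*c^3 + c^2*(25*y - 14) + c*(70*y - 8) + 40*y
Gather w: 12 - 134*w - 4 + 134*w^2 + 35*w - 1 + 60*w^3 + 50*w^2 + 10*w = 60*w^3 + 184*w^2 - 89*w + 7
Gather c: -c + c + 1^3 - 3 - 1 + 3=0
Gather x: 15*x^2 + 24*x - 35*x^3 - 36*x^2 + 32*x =-35*x^3 - 21*x^2 + 56*x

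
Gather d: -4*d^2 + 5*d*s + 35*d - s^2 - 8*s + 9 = -4*d^2 + d*(5*s + 35) - s^2 - 8*s + 9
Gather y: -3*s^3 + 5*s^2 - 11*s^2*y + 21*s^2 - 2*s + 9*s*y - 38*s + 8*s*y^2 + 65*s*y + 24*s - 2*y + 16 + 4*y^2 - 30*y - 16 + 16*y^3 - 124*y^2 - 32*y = -3*s^3 + 26*s^2 - 16*s + 16*y^3 + y^2*(8*s - 120) + y*(-11*s^2 + 74*s - 64)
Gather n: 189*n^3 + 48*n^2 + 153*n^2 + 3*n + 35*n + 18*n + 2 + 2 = 189*n^3 + 201*n^2 + 56*n + 4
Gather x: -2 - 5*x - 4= -5*x - 6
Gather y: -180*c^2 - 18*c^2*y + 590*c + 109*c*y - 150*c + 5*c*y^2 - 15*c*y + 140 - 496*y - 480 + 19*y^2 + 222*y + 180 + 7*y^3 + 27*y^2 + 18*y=-180*c^2 + 440*c + 7*y^3 + y^2*(5*c + 46) + y*(-18*c^2 + 94*c - 256) - 160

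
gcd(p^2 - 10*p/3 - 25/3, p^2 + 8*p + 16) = 1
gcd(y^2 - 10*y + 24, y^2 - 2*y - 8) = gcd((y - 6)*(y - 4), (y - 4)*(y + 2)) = y - 4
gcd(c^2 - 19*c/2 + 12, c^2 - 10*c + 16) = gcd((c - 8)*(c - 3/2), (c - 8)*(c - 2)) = c - 8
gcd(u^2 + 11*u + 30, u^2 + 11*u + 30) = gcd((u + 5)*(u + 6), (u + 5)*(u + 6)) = u^2 + 11*u + 30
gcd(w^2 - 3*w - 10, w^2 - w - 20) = w - 5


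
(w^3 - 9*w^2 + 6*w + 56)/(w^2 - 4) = (w^2 - 11*w + 28)/(w - 2)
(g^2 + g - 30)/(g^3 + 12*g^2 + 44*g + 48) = (g - 5)/(g^2 + 6*g + 8)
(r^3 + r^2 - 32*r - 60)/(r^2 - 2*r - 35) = (r^2 - 4*r - 12)/(r - 7)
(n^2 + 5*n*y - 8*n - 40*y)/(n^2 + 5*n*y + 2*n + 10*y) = (n - 8)/(n + 2)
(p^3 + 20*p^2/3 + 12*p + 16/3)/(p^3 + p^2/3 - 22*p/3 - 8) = (3*p^2 + 14*p + 8)/(3*p^2 - 5*p - 12)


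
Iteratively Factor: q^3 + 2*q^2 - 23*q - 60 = (q + 3)*(q^2 - q - 20) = (q - 5)*(q + 3)*(q + 4)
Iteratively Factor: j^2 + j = (j + 1)*(j)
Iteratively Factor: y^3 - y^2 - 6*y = (y - 3)*(y^2 + 2*y) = (y - 3)*(y + 2)*(y)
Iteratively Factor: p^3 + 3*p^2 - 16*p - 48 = (p + 4)*(p^2 - p - 12) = (p - 4)*(p + 4)*(p + 3)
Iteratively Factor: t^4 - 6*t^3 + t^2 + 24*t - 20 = (t - 2)*(t^3 - 4*t^2 - 7*t + 10) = (t - 5)*(t - 2)*(t^2 + t - 2) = (t - 5)*(t - 2)*(t + 2)*(t - 1)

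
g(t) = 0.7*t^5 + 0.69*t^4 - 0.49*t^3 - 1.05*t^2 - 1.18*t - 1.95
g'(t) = 3.5*t^4 + 2.76*t^3 - 1.47*t^2 - 2.1*t - 1.18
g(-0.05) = -1.89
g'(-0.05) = -1.08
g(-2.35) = -27.74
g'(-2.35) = 66.56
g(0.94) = -3.34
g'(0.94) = 0.57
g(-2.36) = -28.41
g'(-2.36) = 67.88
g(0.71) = -3.19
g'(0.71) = -1.53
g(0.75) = -3.25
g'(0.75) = -1.31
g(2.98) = 191.16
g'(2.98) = 328.56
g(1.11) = -3.00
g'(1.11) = 3.77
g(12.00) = 187476.21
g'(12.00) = 77107.22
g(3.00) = 197.82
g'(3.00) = 337.31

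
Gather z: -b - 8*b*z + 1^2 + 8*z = -b + z*(8 - 8*b) + 1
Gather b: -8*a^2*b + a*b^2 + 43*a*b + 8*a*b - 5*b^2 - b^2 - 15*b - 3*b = b^2*(a - 6) + b*(-8*a^2 + 51*a - 18)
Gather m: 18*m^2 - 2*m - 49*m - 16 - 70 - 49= 18*m^2 - 51*m - 135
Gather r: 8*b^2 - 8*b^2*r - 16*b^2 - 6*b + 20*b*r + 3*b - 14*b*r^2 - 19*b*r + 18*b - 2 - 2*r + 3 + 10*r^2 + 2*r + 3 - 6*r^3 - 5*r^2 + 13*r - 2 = -8*b^2 + 15*b - 6*r^3 + r^2*(5 - 14*b) + r*(-8*b^2 + b + 13) + 2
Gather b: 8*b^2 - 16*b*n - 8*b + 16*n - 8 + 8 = 8*b^2 + b*(-16*n - 8) + 16*n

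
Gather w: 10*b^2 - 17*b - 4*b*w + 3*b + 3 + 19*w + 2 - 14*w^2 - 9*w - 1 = 10*b^2 - 14*b - 14*w^2 + w*(10 - 4*b) + 4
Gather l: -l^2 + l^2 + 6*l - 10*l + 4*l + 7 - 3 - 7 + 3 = 0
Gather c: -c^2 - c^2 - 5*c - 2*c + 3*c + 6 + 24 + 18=-2*c^2 - 4*c + 48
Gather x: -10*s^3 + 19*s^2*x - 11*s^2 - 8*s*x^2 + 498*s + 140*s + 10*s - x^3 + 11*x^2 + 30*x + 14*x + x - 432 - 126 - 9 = -10*s^3 - 11*s^2 + 648*s - x^3 + x^2*(11 - 8*s) + x*(19*s^2 + 45) - 567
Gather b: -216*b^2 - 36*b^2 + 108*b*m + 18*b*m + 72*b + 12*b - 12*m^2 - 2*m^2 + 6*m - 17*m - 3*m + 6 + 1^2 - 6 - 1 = -252*b^2 + b*(126*m + 84) - 14*m^2 - 14*m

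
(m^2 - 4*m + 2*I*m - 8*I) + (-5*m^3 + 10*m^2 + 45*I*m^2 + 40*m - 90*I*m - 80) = -5*m^3 + 11*m^2 + 45*I*m^2 + 36*m - 88*I*m - 80 - 8*I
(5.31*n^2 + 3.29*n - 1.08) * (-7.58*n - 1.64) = -40.2498*n^3 - 33.6466*n^2 + 2.7908*n + 1.7712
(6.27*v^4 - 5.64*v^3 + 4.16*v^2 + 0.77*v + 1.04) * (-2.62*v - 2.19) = -16.4274*v^5 + 1.0455*v^4 + 1.4524*v^3 - 11.1278*v^2 - 4.4111*v - 2.2776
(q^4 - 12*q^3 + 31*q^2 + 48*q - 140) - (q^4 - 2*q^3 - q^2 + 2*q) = -10*q^3 + 32*q^2 + 46*q - 140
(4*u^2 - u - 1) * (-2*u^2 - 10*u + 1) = -8*u^4 - 38*u^3 + 16*u^2 + 9*u - 1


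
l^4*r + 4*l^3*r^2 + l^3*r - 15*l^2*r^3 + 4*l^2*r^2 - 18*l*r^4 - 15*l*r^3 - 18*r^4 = (l - 3*r)*(l + r)*(l + 6*r)*(l*r + r)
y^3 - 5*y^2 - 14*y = y*(y - 7)*(y + 2)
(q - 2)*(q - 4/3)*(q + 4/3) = q^3 - 2*q^2 - 16*q/9 + 32/9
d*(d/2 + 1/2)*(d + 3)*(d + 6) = d^4/2 + 5*d^3 + 27*d^2/2 + 9*d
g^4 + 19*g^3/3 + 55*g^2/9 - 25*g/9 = g*(g - 1/3)*(g + 5/3)*(g + 5)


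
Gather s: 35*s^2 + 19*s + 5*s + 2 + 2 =35*s^2 + 24*s + 4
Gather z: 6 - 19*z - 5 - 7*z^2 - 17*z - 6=-7*z^2 - 36*z - 5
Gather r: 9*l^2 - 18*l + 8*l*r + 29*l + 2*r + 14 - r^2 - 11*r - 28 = 9*l^2 + 11*l - r^2 + r*(8*l - 9) - 14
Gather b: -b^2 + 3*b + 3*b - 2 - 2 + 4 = -b^2 + 6*b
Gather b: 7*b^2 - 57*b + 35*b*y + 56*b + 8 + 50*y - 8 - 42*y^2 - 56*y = 7*b^2 + b*(35*y - 1) - 42*y^2 - 6*y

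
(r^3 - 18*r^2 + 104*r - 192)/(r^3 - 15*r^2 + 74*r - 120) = (r - 8)/(r - 5)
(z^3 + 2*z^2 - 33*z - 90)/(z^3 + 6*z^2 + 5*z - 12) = (z^2 - z - 30)/(z^2 + 3*z - 4)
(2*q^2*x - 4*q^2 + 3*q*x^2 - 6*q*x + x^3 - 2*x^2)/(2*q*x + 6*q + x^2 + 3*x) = (q*x - 2*q + x^2 - 2*x)/(x + 3)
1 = 1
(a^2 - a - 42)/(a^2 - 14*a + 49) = (a + 6)/(a - 7)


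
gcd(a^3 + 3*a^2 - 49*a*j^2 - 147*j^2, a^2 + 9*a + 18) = a + 3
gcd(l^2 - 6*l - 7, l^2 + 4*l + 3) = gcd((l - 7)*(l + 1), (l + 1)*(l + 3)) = l + 1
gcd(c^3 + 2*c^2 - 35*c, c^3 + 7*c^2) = c^2 + 7*c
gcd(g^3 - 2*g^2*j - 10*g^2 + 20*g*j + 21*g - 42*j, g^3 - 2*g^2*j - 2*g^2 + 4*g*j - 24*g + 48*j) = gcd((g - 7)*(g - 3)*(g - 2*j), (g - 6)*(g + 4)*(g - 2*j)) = g - 2*j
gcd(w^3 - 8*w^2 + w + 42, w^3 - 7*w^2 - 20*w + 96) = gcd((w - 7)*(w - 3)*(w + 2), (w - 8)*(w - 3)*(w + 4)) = w - 3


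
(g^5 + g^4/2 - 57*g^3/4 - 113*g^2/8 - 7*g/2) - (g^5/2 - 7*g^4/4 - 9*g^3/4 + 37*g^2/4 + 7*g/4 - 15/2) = g^5/2 + 9*g^4/4 - 12*g^3 - 187*g^2/8 - 21*g/4 + 15/2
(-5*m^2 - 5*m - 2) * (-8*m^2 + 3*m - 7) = 40*m^4 + 25*m^3 + 36*m^2 + 29*m + 14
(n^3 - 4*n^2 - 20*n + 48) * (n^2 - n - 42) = n^5 - 5*n^4 - 58*n^3 + 236*n^2 + 792*n - 2016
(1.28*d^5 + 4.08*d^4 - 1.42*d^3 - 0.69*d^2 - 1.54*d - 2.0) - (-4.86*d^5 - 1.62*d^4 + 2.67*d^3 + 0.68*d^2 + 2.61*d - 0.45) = 6.14*d^5 + 5.7*d^4 - 4.09*d^3 - 1.37*d^2 - 4.15*d - 1.55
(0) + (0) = 0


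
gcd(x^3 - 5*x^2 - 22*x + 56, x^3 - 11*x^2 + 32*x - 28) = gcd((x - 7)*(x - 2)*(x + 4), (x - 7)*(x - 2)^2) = x^2 - 9*x + 14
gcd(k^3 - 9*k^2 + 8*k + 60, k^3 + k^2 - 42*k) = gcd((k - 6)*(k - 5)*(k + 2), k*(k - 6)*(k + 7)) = k - 6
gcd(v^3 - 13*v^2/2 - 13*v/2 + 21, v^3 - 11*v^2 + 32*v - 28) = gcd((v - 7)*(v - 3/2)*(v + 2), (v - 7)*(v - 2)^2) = v - 7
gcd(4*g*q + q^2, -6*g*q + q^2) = q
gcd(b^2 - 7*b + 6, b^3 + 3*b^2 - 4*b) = b - 1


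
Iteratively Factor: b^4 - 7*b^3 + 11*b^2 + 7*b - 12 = (b - 1)*(b^3 - 6*b^2 + 5*b + 12) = (b - 3)*(b - 1)*(b^2 - 3*b - 4) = (b - 4)*(b - 3)*(b - 1)*(b + 1)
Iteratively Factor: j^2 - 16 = (j - 4)*(j + 4)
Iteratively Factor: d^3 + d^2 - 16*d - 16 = (d + 4)*(d^2 - 3*d - 4) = (d + 1)*(d + 4)*(d - 4)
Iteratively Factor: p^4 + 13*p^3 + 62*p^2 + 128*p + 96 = (p + 4)*(p^3 + 9*p^2 + 26*p + 24) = (p + 3)*(p + 4)*(p^2 + 6*p + 8) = (p + 3)*(p + 4)^2*(p + 2)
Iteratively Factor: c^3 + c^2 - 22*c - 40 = (c + 4)*(c^2 - 3*c - 10) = (c + 2)*(c + 4)*(c - 5)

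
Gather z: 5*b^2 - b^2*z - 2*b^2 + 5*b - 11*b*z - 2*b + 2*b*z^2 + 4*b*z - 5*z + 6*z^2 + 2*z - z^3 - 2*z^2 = 3*b^2 + 3*b - z^3 + z^2*(2*b + 4) + z*(-b^2 - 7*b - 3)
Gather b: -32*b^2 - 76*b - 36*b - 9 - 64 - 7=-32*b^2 - 112*b - 80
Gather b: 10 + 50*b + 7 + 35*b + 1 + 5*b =90*b + 18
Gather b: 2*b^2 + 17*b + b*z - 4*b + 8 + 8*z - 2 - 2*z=2*b^2 + b*(z + 13) + 6*z + 6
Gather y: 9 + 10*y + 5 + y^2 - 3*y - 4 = y^2 + 7*y + 10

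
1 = 1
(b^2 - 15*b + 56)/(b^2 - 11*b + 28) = (b - 8)/(b - 4)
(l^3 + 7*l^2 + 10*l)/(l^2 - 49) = l*(l^2 + 7*l + 10)/(l^2 - 49)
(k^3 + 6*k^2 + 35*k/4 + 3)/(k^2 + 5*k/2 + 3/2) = (k^2 + 9*k/2 + 2)/(k + 1)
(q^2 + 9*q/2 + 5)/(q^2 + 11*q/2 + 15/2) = (q + 2)/(q + 3)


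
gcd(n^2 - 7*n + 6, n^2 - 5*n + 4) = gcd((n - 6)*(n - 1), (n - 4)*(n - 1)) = n - 1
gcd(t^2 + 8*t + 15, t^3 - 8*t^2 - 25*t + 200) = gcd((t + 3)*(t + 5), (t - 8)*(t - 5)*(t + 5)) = t + 5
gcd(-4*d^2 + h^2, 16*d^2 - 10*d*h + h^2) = 2*d - h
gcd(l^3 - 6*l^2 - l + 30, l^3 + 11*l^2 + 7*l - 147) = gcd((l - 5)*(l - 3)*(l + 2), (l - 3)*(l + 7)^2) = l - 3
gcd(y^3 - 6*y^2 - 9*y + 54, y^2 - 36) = y - 6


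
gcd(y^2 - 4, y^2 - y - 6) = y + 2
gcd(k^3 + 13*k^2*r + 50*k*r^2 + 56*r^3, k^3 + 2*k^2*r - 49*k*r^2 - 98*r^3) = k^2 + 9*k*r + 14*r^2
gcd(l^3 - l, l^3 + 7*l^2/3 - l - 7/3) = l^2 - 1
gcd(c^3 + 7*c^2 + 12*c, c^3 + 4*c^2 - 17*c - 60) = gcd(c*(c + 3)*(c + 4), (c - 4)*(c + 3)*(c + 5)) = c + 3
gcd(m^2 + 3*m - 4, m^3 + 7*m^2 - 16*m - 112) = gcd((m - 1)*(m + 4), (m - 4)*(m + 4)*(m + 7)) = m + 4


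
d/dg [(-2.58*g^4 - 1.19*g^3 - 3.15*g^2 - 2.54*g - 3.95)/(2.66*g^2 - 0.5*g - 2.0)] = (-13.7256*g^5 + 0.7046*g^4 + 21.83*g^3 + 15.4714*g^2 + 33.614*g + 3.105)/(7.0756*g^4 - 2.66*g^3 - 10.39*g^2 + 2.0*g + 4.0)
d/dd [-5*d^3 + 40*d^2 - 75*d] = -15*d^2 + 80*d - 75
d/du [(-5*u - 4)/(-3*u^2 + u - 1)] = (15*u^2 - 5*u - (5*u + 4)*(6*u - 1) + 5)/(3*u^2 - u + 1)^2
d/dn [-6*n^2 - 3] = -12*n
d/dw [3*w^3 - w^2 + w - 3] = 9*w^2 - 2*w + 1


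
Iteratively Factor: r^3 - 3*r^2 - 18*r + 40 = (r - 2)*(r^2 - r - 20) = (r - 5)*(r - 2)*(r + 4)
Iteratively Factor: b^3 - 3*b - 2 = (b + 1)*(b^2 - b - 2) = (b - 2)*(b + 1)*(b + 1)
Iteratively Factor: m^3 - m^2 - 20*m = (m - 5)*(m^2 + 4*m) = (m - 5)*(m + 4)*(m)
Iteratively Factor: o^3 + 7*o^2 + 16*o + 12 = (o + 3)*(o^2 + 4*o + 4) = (o + 2)*(o + 3)*(o + 2)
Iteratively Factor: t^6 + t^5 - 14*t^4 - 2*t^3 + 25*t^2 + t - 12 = (t - 3)*(t^5 + 4*t^4 - 2*t^3 - 8*t^2 + t + 4) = (t - 3)*(t + 1)*(t^4 + 3*t^3 - 5*t^2 - 3*t + 4) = (t - 3)*(t + 1)^2*(t^3 + 2*t^2 - 7*t + 4) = (t - 3)*(t + 1)^2*(t + 4)*(t^2 - 2*t + 1) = (t - 3)*(t - 1)*(t + 1)^2*(t + 4)*(t - 1)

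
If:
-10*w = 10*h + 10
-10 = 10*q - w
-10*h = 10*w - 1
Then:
No Solution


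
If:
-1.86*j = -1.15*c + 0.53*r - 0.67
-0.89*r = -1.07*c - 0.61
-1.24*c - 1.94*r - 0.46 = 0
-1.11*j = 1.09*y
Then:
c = -0.50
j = 0.03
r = 0.08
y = -0.03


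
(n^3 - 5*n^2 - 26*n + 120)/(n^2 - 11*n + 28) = (n^2 - n - 30)/(n - 7)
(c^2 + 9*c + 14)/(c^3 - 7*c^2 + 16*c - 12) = (c^2 + 9*c + 14)/(c^3 - 7*c^2 + 16*c - 12)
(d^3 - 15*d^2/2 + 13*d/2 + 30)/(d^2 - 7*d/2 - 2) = (2*d^2 - 7*d - 15)/(2*d + 1)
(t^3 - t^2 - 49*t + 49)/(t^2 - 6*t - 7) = (t^2 + 6*t - 7)/(t + 1)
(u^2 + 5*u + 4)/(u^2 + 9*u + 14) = (u^2 + 5*u + 4)/(u^2 + 9*u + 14)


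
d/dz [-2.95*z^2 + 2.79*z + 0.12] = 2.79 - 5.9*z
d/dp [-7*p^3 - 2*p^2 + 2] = p*(-21*p - 4)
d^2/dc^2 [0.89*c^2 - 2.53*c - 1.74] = 1.78000000000000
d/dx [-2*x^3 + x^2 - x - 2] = -6*x^2 + 2*x - 1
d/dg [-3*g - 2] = -3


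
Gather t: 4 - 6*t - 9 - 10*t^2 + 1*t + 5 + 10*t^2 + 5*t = 0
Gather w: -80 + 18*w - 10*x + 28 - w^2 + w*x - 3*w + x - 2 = -w^2 + w*(x + 15) - 9*x - 54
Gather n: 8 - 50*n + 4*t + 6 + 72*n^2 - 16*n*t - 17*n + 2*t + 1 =72*n^2 + n*(-16*t - 67) + 6*t + 15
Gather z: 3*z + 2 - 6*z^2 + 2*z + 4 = -6*z^2 + 5*z + 6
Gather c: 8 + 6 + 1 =15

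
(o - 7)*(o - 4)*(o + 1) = o^3 - 10*o^2 + 17*o + 28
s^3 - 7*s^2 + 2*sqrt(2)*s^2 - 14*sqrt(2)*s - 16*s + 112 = (s - 7)*(s - 2*sqrt(2))*(s + 4*sqrt(2))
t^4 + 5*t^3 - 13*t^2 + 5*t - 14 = (t - 2)*(t + 7)*(t - I)*(t + I)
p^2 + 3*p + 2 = (p + 1)*(p + 2)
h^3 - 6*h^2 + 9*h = h*(h - 3)^2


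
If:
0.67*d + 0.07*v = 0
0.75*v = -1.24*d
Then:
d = 0.00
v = 0.00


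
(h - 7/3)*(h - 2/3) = h^2 - 3*h + 14/9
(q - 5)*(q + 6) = q^2 + q - 30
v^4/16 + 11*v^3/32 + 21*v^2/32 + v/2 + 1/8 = (v/4 + 1/4)*(v/4 + 1/2)*(v + 1/2)*(v + 2)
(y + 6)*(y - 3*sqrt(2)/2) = y^2 - 3*sqrt(2)*y/2 + 6*y - 9*sqrt(2)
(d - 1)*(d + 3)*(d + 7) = d^3 + 9*d^2 + 11*d - 21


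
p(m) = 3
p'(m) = 0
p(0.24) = 3.00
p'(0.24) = 0.00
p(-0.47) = 3.00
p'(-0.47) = 0.00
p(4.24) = 3.00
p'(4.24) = 0.00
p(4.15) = 3.00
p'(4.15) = 0.00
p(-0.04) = 3.00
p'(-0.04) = 0.00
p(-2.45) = 3.00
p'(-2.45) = 0.00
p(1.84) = 3.00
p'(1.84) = 0.00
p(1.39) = 3.00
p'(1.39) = 0.00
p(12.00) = 3.00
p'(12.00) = 0.00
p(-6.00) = 3.00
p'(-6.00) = 0.00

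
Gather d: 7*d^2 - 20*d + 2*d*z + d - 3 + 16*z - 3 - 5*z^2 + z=7*d^2 + d*(2*z - 19) - 5*z^2 + 17*z - 6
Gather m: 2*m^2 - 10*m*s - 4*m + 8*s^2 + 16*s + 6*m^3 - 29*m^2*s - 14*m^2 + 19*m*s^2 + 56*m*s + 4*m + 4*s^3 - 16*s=6*m^3 + m^2*(-29*s - 12) + m*(19*s^2 + 46*s) + 4*s^3 + 8*s^2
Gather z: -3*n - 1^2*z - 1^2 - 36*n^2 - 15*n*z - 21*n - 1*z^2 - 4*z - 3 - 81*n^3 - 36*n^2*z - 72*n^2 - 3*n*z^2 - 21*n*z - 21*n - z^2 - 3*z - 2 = -81*n^3 - 108*n^2 - 45*n + z^2*(-3*n - 2) + z*(-36*n^2 - 36*n - 8) - 6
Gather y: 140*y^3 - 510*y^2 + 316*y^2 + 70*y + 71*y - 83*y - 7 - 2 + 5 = 140*y^3 - 194*y^2 + 58*y - 4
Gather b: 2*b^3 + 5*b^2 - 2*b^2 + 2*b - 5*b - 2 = 2*b^3 + 3*b^2 - 3*b - 2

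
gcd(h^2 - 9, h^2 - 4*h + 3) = h - 3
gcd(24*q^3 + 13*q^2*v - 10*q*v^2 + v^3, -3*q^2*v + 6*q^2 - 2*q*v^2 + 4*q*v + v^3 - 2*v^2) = 3*q^2 + 2*q*v - v^2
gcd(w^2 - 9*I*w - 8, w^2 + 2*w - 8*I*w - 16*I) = w - 8*I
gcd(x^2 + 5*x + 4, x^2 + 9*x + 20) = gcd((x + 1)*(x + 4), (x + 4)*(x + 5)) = x + 4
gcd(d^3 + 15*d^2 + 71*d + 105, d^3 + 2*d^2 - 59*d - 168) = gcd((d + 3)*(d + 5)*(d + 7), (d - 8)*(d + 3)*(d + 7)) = d^2 + 10*d + 21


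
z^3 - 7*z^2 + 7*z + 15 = (z - 5)*(z - 3)*(z + 1)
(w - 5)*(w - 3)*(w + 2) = w^3 - 6*w^2 - w + 30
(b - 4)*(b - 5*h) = b^2 - 5*b*h - 4*b + 20*h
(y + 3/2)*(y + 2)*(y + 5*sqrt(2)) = y^3 + 7*y^2/2 + 5*sqrt(2)*y^2 + 3*y + 35*sqrt(2)*y/2 + 15*sqrt(2)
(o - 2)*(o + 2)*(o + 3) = o^3 + 3*o^2 - 4*o - 12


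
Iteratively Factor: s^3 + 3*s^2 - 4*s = (s + 4)*(s^2 - s) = (s - 1)*(s + 4)*(s)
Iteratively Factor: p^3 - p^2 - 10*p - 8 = (p - 4)*(p^2 + 3*p + 2) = (p - 4)*(p + 1)*(p + 2)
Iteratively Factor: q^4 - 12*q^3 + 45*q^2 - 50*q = (q - 5)*(q^3 - 7*q^2 + 10*q) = (q - 5)^2*(q^2 - 2*q) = (q - 5)^2*(q - 2)*(q)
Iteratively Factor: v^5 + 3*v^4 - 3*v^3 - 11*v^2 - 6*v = (v + 3)*(v^4 - 3*v^2 - 2*v) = (v + 1)*(v + 3)*(v^3 - v^2 - 2*v) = (v - 2)*(v + 1)*(v + 3)*(v^2 + v) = v*(v - 2)*(v + 1)*(v + 3)*(v + 1)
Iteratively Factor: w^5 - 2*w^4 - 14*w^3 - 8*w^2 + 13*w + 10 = (w + 2)*(w^4 - 4*w^3 - 6*w^2 + 4*w + 5) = (w + 1)*(w + 2)*(w^3 - 5*w^2 - w + 5) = (w - 1)*(w + 1)*(w + 2)*(w^2 - 4*w - 5) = (w - 5)*(w - 1)*(w + 1)*(w + 2)*(w + 1)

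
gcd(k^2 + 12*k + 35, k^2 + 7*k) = k + 7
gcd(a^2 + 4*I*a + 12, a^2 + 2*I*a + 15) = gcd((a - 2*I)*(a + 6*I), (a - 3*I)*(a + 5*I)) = 1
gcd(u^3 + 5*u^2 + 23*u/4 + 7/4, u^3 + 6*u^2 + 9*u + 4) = u + 1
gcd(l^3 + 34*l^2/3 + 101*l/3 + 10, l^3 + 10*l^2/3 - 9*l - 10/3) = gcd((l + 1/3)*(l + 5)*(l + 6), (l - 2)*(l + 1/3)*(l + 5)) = l^2 + 16*l/3 + 5/3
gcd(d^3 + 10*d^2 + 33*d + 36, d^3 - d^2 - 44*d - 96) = d^2 + 7*d + 12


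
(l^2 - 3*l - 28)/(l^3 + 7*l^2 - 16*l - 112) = (l - 7)/(l^2 + 3*l - 28)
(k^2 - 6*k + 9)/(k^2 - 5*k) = (k^2 - 6*k + 9)/(k*(k - 5))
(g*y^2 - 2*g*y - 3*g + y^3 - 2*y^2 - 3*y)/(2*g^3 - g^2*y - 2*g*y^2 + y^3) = (y^2 - 2*y - 3)/(2*g^2 - 3*g*y + y^2)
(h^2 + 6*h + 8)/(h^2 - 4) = (h + 4)/(h - 2)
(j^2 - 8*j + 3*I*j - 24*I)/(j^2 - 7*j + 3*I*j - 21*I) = (j - 8)/(j - 7)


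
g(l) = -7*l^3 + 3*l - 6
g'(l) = 3 - 21*l^2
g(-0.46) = -6.70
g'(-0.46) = -1.44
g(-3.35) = 247.12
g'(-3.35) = -232.67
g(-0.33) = -6.74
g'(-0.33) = 0.71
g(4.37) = -577.06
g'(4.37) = -398.03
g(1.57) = -28.38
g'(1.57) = -48.76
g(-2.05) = 48.16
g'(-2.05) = -85.25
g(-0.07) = -6.21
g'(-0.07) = 2.90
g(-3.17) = 207.48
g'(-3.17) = -208.03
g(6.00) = -1500.00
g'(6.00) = -753.00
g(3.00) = -186.00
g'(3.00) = -186.00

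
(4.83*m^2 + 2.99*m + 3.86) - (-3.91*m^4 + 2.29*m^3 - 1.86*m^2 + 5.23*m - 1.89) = 3.91*m^4 - 2.29*m^3 + 6.69*m^2 - 2.24*m + 5.75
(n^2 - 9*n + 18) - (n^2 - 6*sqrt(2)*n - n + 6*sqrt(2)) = -8*n + 6*sqrt(2)*n - 6*sqrt(2) + 18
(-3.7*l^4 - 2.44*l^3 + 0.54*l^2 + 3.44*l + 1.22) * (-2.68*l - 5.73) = 9.916*l^5 + 27.7402*l^4 + 12.534*l^3 - 12.3134*l^2 - 22.9808*l - 6.9906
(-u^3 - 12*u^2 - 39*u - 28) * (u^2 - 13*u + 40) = -u^5 + u^4 + 77*u^3 - u^2 - 1196*u - 1120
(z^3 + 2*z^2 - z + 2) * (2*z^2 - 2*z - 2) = 2*z^5 + 2*z^4 - 8*z^3 + 2*z^2 - 2*z - 4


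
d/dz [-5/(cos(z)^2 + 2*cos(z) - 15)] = -10*(cos(z) + 1)*sin(z)/(cos(z)^2 + 2*cos(z) - 15)^2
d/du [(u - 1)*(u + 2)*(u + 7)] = 3*u^2 + 16*u + 5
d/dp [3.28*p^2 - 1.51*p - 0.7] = 6.56*p - 1.51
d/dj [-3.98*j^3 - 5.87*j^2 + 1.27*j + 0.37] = -11.94*j^2 - 11.74*j + 1.27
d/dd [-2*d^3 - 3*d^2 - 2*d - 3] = -6*d^2 - 6*d - 2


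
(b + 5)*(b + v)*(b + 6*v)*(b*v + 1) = b^4*v + 7*b^3*v^2 + 5*b^3*v + b^3 + 6*b^2*v^3 + 35*b^2*v^2 + 7*b^2*v + 5*b^2 + 30*b*v^3 + 6*b*v^2 + 35*b*v + 30*v^2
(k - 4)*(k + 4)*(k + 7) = k^3 + 7*k^2 - 16*k - 112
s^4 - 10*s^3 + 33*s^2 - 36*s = s*(s - 4)*(s - 3)^2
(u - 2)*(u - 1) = u^2 - 3*u + 2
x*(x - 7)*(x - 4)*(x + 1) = x^4 - 10*x^3 + 17*x^2 + 28*x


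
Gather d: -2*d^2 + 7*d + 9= -2*d^2 + 7*d + 9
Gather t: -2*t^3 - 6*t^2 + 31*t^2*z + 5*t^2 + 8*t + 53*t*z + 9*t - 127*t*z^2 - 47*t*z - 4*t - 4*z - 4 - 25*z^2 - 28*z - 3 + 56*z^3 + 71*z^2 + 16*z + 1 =-2*t^3 + t^2*(31*z - 1) + t*(-127*z^2 + 6*z + 13) + 56*z^3 + 46*z^2 - 16*z - 6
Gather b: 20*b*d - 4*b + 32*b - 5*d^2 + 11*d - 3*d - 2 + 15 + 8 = b*(20*d + 28) - 5*d^2 + 8*d + 21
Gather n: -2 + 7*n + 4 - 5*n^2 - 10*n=-5*n^2 - 3*n + 2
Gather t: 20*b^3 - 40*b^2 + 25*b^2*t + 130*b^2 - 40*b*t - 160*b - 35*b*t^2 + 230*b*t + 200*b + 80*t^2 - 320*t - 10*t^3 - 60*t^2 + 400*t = 20*b^3 + 90*b^2 + 40*b - 10*t^3 + t^2*(20 - 35*b) + t*(25*b^2 + 190*b + 80)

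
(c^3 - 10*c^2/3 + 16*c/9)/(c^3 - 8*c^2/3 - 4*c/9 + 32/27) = 3*c/(3*c + 2)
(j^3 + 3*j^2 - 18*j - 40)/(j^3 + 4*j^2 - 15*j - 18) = (j^3 + 3*j^2 - 18*j - 40)/(j^3 + 4*j^2 - 15*j - 18)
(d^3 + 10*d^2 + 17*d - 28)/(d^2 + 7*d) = d + 3 - 4/d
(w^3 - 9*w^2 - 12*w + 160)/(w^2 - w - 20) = w - 8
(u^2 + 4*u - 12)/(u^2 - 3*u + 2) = (u + 6)/(u - 1)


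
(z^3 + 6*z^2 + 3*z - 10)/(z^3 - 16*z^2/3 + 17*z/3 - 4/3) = 3*(z^2 + 7*z + 10)/(3*z^2 - 13*z + 4)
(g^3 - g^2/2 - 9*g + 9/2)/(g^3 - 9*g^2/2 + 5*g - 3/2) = (g + 3)/(g - 1)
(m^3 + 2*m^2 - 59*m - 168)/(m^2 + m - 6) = (m^2 - m - 56)/(m - 2)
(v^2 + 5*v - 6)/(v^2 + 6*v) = (v - 1)/v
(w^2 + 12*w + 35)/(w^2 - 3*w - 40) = (w + 7)/(w - 8)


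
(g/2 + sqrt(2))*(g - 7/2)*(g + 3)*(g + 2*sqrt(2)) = g^4/2 - g^3/4 + 2*sqrt(2)*g^3 - sqrt(2)*g^2 - 5*g^2/4 - 21*sqrt(2)*g - 2*g - 42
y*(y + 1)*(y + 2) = y^3 + 3*y^2 + 2*y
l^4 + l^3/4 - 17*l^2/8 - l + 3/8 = (l - 3/2)*(l - 1/4)*(l + 1)^2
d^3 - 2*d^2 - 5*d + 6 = (d - 3)*(d - 1)*(d + 2)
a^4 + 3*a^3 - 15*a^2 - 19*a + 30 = (a - 3)*(a - 1)*(a + 2)*(a + 5)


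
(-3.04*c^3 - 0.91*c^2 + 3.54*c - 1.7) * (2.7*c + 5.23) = -8.208*c^4 - 18.3562*c^3 + 4.7987*c^2 + 13.9242*c - 8.891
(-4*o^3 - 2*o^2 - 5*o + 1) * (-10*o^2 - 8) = 40*o^5 + 20*o^4 + 82*o^3 + 6*o^2 + 40*o - 8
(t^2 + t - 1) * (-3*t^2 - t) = -3*t^4 - 4*t^3 + 2*t^2 + t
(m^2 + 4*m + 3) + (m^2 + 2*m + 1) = 2*m^2 + 6*m + 4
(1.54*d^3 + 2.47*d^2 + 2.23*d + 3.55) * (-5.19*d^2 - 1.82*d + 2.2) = -7.9926*d^5 - 15.6221*d^4 - 12.6811*d^3 - 17.0491*d^2 - 1.555*d + 7.81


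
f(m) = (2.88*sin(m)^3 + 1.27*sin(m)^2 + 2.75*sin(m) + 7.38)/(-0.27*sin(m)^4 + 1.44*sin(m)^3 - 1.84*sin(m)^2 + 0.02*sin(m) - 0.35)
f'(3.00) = -13.73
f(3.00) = -20.54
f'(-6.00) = 17.72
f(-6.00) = -18.13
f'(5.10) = -1.91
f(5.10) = -1.11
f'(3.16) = 13.01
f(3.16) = -20.88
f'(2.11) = 1.47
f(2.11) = -13.52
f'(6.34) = 2.27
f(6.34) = -21.27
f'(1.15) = -1.95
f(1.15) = -13.73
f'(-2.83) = 34.84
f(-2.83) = -11.47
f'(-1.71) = 0.58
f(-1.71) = -0.81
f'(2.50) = -5.25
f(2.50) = -13.97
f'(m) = (8.64*sin(m)^2*cos(m) + 2.54*sin(m)*cos(m) + 2.75*cos(m))/(-0.27*sin(m)^4 + 1.44*sin(m)^3 - 1.84*sin(m)^2 + 0.02*sin(m) - 0.35) + (1.08*sin(m)^3*cos(m) - 4.32*sin(m)^2*cos(m) + 3.68*sin(m)*cos(m) - 0.02*cos(m))*(2.88*sin(m)^3 + 1.27*sin(m)^2 + 2.75*sin(m) + 7.38)/(-0.27*sin(m)^4 + 1.44*sin(m)^3 - 1.84*sin(m)^2 + 0.02*sin(m) - 0.35)^2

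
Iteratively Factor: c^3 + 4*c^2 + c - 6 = (c + 3)*(c^2 + c - 2) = (c - 1)*(c + 3)*(c + 2)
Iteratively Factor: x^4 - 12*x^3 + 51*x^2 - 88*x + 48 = (x - 4)*(x^3 - 8*x^2 + 19*x - 12) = (x - 4)*(x - 3)*(x^2 - 5*x + 4) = (x - 4)^2*(x - 3)*(x - 1)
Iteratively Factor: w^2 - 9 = (w - 3)*(w + 3)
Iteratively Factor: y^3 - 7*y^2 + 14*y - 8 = (y - 2)*(y^2 - 5*y + 4) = (y - 4)*(y - 2)*(y - 1)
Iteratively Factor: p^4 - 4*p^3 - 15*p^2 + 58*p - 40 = (p - 2)*(p^3 - 2*p^2 - 19*p + 20) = (p - 2)*(p - 1)*(p^2 - p - 20) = (p - 2)*(p - 1)*(p + 4)*(p - 5)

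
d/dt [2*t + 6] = 2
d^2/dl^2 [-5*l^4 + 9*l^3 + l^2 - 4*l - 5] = -60*l^2 + 54*l + 2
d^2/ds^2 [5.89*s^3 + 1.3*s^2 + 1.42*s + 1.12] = 35.34*s + 2.6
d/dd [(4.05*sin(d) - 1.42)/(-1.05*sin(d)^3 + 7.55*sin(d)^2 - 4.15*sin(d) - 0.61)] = (8.505*sin(d)^3 - 35.0505*sin(d)^2 + 21.442*sin(d) - 8.3635)*cos(d)/(1.1025*sin(d)^6 - 15.855*sin(d)^5 + 65.7175*sin(d)^4 - 61.384*sin(d)^3 + 8.0115*sin(d)^2 + 5.063*sin(d) + 0.3721)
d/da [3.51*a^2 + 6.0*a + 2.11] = 7.02*a + 6.0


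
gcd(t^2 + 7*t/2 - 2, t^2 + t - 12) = t + 4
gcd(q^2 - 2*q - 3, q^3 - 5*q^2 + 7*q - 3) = q - 3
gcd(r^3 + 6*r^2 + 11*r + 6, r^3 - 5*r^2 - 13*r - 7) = r + 1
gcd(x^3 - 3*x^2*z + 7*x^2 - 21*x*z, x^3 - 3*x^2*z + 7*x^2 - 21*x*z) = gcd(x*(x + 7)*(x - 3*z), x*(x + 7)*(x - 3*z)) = x^3 - 3*x^2*z + 7*x^2 - 21*x*z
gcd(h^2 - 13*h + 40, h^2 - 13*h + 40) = h^2 - 13*h + 40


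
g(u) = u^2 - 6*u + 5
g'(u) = 2*u - 6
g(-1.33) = 14.75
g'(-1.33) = -8.66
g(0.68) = 1.38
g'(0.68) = -4.64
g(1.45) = -1.60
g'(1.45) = -3.10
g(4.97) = -0.12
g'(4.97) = 3.94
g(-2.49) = 26.14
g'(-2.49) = -10.98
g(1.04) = -0.16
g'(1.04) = -3.92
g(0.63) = 1.62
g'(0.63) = -4.74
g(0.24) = 3.62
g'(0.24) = -5.52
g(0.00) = 5.00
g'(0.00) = -6.00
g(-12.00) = 221.00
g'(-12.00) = -30.00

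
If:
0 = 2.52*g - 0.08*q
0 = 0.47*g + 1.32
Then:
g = -2.81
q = -88.47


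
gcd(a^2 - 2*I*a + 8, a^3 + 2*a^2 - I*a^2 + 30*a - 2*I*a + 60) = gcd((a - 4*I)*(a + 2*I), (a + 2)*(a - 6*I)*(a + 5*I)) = 1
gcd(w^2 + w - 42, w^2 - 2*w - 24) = w - 6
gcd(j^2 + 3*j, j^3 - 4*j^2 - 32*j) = j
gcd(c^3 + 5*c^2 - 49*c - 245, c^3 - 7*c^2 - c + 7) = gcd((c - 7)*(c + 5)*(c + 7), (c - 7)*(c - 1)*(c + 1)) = c - 7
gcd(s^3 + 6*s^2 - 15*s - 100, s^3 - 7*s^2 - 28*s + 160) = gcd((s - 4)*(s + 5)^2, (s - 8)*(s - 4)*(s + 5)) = s^2 + s - 20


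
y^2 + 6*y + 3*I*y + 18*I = (y + 6)*(y + 3*I)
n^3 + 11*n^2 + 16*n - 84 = (n - 2)*(n + 6)*(n + 7)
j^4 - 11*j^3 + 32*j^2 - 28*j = j*(j - 7)*(j - 2)^2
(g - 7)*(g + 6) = g^2 - g - 42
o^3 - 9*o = o*(o - 3)*(o + 3)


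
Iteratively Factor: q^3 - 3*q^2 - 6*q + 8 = (q - 4)*(q^2 + q - 2) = (q - 4)*(q + 2)*(q - 1)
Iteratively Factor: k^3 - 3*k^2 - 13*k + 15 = (k - 1)*(k^2 - 2*k - 15) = (k - 1)*(k + 3)*(k - 5)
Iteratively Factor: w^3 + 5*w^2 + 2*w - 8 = (w + 2)*(w^2 + 3*w - 4) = (w - 1)*(w + 2)*(w + 4)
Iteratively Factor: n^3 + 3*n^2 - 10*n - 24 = (n + 4)*(n^2 - n - 6) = (n + 2)*(n + 4)*(n - 3)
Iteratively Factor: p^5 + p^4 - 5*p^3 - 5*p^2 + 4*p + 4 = (p - 2)*(p^4 + 3*p^3 + p^2 - 3*p - 2) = (p - 2)*(p + 2)*(p^3 + p^2 - p - 1) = (p - 2)*(p + 1)*(p + 2)*(p^2 - 1) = (p - 2)*(p - 1)*(p + 1)*(p + 2)*(p + 1)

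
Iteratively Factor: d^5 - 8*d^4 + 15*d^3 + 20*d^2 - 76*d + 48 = (d - 1)*(d^4 - 7*d^3 + 8*d^2 + 28*d - 48) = (d - 1)*(d + 2)*(d^3 - 9*d^2 + 26*d - 24) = (d - 3)*(d - 1)*(d + 2)*(d^2 - 6*d + 8) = (d - 4)*(d - 3)*(d - 1)*(d + 2)*(d - 2)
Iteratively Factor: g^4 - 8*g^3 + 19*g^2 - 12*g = (g - 3)*(g^3 - 5*g^2 + 4*g) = g*(g - 3)*(g^2 - 5*g + 4) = g*(g - 3)*(g - 1)*(g - 4)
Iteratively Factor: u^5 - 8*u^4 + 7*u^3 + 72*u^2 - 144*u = (u - 4)*(u^4 - 4*u^3 - 9*u^2 + 36*u) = (u - 4)*(u - 3)*(u^3 - u^2 - 12*u) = u*(u - 4)*(u - 3)*(u^2 - u - 12) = u*(u - 4)*(u - 3)*(u + 3)*(u - 4)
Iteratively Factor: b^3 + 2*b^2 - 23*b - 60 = (b - 5)*(b^2 + 7*b + 12) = (b - 5)*(b + 4)*(b + 3)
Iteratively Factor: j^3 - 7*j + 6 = (j - 1)*(j^2 + j - 6) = (j - 2)*(j - 1)*(j + 3)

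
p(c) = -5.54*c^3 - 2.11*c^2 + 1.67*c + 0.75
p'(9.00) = -1382.53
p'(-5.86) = -544.32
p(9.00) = -4193.79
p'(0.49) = -4.39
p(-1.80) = 23.22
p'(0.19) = 0.27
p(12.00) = -9856.17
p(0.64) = -0.50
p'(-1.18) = -16.49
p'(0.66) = -8.35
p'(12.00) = -2442.25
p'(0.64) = -7.84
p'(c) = -16.62*c^2 - 4.22*c + 1.67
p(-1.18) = 4.94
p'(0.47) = -3.98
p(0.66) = -0.66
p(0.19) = 0.95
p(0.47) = 0.49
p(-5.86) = 1033.32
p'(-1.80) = -44.58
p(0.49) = 0.41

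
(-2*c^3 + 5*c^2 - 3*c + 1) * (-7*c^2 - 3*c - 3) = 14*c^5 - 29*c^4 + 12*c^3 - 13*c^2 + 6*c - 3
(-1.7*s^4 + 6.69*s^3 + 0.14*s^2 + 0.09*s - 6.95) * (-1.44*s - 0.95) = 2.448*s^5 - 8.0186*s^4 - 6.5571*s^3 - 0.2626*s^2 + 9.9225*s + 6.6025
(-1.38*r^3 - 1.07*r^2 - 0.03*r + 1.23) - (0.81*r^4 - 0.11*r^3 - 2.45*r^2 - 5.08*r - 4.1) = -0.81*r^4 - 1.27*r^3 + 1.38*r^2 + 5.05*r + 5.33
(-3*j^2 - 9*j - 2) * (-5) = 15*j^2 + 45*j + 10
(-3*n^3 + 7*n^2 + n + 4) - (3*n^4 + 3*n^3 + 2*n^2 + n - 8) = -3*n^4 - 6*n^3 + 5*n^2 + 12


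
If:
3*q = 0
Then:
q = 0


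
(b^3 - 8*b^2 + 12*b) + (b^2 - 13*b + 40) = b^3 - 7*b^2 - b + 40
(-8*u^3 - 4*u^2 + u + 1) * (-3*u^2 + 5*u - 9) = 24*u^5 - 28*u^4 + 49*u^3 + 38*u^2 - 4*u - 9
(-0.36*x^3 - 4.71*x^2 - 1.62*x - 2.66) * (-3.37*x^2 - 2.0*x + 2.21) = 1.2132*x^5 + 16.5927*x^4 + 14.0838*x^3 + 1.7951*x^2 + 1.7398*x - 5.8786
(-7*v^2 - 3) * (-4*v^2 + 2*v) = 28*v^4 - 14*v^3 + 12*v^2 - 6*v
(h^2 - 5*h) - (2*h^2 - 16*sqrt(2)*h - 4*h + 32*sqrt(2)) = -h^2 - h + 16*sqrt(2)*h - 32*sqrt(2)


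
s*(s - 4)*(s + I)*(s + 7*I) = s^4 - 4*s^3 + 8*I*s^3 - 7*s^2 - 32*I*s^2 + 28*s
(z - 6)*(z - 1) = z^2 - 7*z + 6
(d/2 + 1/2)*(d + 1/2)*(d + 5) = d^3/2 + 13*d^2/4 + 4*d + 5/4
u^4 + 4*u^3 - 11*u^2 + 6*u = u*(u - 1)^2*(u + 6)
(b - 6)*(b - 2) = b^2 - 8*b + 12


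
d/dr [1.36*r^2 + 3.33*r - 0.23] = 2.72*r + 3.33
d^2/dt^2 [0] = 0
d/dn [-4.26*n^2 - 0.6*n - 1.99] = -8.52*n - 0.6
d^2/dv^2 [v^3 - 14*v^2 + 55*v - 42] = 6*v - 28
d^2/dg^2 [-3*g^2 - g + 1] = -6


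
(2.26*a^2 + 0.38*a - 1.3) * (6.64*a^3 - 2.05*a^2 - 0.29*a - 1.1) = 15.0064*a^5 - 2.1098*a^4 - 10.0664*a^3 + 0.0688000000000003*a^2 - 0.041*a + 1.43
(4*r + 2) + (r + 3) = 5*r + 5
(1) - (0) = 1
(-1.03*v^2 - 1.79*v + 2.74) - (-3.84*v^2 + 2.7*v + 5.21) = 2.81*v^2 - 4.49*v - 2.47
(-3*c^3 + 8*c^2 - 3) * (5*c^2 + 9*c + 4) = -15*c^5 + 13*c^4 + 60*c^3 + 17*c^2 - 27*c - 12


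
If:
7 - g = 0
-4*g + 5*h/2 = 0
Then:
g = 7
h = 56/5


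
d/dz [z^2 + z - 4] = 2*z + 1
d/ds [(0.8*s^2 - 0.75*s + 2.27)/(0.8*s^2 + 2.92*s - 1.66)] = (2.936*s^2 - 6.288*s - 5.3834)/(0.64*s^4 + 4.672*s^3 + 5.8704*s^2 - 9.6944*s + 2.7556)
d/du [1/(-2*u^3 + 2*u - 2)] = (3*u^2 - 1)/(2*(u^3 - u + 1)^2)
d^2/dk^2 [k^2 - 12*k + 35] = 2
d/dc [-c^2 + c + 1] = 1 - 2*c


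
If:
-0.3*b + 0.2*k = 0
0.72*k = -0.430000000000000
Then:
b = -0.40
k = -0.60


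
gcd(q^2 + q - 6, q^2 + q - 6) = q^2 + q - 6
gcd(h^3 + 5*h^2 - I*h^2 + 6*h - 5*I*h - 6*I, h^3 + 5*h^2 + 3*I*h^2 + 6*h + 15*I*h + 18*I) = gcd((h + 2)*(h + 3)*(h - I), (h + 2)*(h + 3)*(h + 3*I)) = h^2 + 5*h + 6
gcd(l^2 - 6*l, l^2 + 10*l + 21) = 1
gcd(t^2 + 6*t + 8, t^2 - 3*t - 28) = t + 4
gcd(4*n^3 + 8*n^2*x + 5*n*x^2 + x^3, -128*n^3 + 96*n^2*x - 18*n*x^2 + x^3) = 1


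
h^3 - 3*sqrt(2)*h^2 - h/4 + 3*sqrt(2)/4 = (h - 1/2)*(h + 1/2)*(h - 3*sqrt(2))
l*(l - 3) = l^2 - 3*l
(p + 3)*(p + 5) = p^2 + 8*p + 15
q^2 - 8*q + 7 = (q - 7)*(q - 1)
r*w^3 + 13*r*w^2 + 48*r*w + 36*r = (w + 6)^2*(r*w + r)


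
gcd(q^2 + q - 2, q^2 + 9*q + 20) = 1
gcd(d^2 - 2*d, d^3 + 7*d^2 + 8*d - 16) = 1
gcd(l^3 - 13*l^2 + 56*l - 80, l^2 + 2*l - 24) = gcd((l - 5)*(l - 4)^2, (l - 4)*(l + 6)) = l - 4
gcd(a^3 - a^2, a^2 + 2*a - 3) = a - 1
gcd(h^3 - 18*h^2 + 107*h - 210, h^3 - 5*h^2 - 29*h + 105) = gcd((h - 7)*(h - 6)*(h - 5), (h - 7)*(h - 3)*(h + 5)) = h - 7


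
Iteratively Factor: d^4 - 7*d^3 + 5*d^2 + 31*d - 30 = (d + 2)*(d^3 - 9*d^2 + 23*d - 15) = (d - 3)*(d + 2)*(d^2 - 6*d + 5) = (d - 5)*(d - 3)*(d + 2)*(d - 1)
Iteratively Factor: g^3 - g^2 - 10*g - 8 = (g + 1)*(g^2 - 2*g - 8) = (g + 1)*(g + 2)*(g - 4)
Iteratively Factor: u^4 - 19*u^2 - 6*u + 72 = (u - 4)*(u^3 + 4*u^2 - 3*u - 18) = (u - 4)*(u - 2)*(u^2 + 6*u + 9) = (u - 4)*(u - 2)*(u + 3)*(u + 3)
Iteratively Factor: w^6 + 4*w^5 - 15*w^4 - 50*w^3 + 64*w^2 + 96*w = (w + 4)*(w^5 - 15*w^3 + 10*w^2 + 24*w) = (w - 3)*(w + 4)*(w^4 + 3*w^3 - 6*w^2 - 8*w) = (w - 3)*(w - 2)*(w + 4)*(w^3 + 5*w^2 + 4*w) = w*(w - 3)*(w - 2)*(w + 4)*(w^2 + 5*w + 4) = w*(w - 3)*(w - 2)*(w + 1)*(w + 4)*(w + 4)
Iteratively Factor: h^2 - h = (h)*(h - 1)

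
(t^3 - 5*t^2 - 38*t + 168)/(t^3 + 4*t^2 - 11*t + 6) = (t^2 - 11*t + 28)/(t^2 - 2*t + 1)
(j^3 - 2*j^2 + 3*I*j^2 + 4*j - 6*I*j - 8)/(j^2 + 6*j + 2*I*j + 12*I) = (j^3 + j^2*(-2 + 3*I) + j*(4 - 6*I) - 8)/(j^2 + j*(6 + 2*I) + 12*I)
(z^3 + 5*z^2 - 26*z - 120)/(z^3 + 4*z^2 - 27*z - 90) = (z + 4)/(z + 3)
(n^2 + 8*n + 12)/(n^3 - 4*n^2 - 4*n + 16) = (n + 6)/(n^2 - 6*n + 8)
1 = 1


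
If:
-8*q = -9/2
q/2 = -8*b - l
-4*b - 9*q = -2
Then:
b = -49/64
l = 187/32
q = 9/16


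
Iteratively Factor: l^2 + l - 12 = (l + 4)*(l - 3)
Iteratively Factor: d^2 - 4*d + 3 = (d - 1)*(d - 3)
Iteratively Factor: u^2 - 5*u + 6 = (u - 2)*(u - 3)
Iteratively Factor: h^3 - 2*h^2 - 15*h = (h + 3)*(h^2 - 5*h) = (h - 5)*(h + 3)*(h)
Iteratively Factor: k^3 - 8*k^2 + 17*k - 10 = (k - 5)*(k^2 - 3*k + 2) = (k - 5)*(k - 1)*(k - 2)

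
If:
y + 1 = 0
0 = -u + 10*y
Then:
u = -10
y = -1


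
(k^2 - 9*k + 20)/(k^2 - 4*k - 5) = (k - 4)/(k + 1)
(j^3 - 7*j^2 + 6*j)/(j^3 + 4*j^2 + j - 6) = j*(j - 6)/(j^2 + 5*j + 6)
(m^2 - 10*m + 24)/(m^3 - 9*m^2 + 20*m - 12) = (m - 4)/(m^2 - 3*m + 2)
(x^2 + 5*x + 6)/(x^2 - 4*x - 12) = (x + 3)/(x - 6)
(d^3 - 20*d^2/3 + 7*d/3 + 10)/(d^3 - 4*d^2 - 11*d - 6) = (d - 5/3)/(d + 1)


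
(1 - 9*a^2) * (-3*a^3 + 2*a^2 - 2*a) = 27*a^5 - 18*a^4 + 15*a^3 + 2*a^2 - 2*a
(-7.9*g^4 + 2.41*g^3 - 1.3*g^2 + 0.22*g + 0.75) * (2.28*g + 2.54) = -18.012*g^5 - 14.5712*g^4 + 3.1574*g^3 - 2.8004*g^2 + 2.2688*g + 1.905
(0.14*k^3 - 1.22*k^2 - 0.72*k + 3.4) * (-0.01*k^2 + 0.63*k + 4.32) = -0.0014*k^5 + 0.1004*k^4 - 0.1566*k^3 - 5.758*k^2 - 0.9684*k + 14.688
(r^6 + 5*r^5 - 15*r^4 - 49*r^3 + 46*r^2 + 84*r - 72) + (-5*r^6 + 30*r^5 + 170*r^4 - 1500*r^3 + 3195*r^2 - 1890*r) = -4*r^6 + 35*r^5 + 155*r^4 - 1549*r^3 + 3241*r^2 - 1806*r - 72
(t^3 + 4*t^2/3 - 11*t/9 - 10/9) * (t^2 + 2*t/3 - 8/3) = t^5 + 2*t^4 - 3*t^3 - 148*t^2/27 + 68*t/27 + 80/27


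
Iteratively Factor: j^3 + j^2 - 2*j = (j + 2)*(j^2 - j) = (j - 1)*(j + 2)*(j)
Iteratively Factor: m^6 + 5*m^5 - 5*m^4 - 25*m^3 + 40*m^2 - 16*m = (m)*(m^5 + 5*m^4 - 5*m^3 - 25*m^2 + 40*m - 16) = m*(m - 1)*(m^4 + 6*m^3 + m^2 - 24*m + 16) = m*(m - 1)^2*(m^3 + 7*m^2 + 8*m - 16) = m*(m - 1)^2*(m + 4)*(m^2 + 3*m - 4) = m*(m - 1)^2*(m + 4)^2*(m - 1)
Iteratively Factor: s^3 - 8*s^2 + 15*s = (s)*(s^2 - 8*s + 15) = s*(s - 3)*(s - 5)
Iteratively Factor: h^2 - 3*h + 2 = (h - 1)*(h - 2)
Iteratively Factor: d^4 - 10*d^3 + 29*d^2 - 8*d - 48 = (d - 4)*(d^3 - 6*d^2 + 5*d + 12) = (d - 4)*(d - 3)*(d^2 - 3*d - 4) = (d - 4)^2*(d - 3)*(d + 1)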